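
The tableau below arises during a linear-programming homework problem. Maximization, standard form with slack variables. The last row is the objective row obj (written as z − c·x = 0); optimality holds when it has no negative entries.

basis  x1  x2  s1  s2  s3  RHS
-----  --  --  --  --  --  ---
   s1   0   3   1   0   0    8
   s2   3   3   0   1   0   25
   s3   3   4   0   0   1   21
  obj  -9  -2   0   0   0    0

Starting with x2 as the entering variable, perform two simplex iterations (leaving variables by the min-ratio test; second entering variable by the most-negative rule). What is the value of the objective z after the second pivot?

Ratio test on column x2 — row 1: 8/3 = 8/3; row 2: 25/3 = 25/3; row 3: 21/4 = 21/4. Minimum is 8/3 at row 1 (s1 leaves); pivot element 3.
Pivot on row 1; the obj-row RHS becomes 0 − (-2)·(8/3) = 16/3.
Next entering variable (most negative obj-row entry -9): x1.
Ratio test on column x1 — row 1: entry 0 ≤ 0; row 2: 17/3 = 17/3; row 3: (31/3)/3 = 31/9. Minimum is 31/9 at row 3 (s3 leaves); pivot element 3.
After the second pivot the obj-row RHS is 16/3 − (-9)·(31/9) = 109/3.

109/3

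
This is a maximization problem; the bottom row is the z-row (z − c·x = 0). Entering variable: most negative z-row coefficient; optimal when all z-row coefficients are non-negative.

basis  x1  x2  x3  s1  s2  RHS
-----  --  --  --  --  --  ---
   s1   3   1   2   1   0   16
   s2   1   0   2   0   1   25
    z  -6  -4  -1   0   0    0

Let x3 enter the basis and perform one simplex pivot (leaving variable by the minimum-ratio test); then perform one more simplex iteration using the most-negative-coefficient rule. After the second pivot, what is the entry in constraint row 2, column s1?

Ratio test on column x3 — row 1: 16/2 = 8; row 2: 25/2 = 25/2. Minimum is 8 at row 1 (s1 leaves); pivot element 2.
Divide row 1 by 2; eliminate column x3 from the other rows.
Second iteration: most negative z-row entry is -9/2 in column x1, so x1 enters.
Ratio test on column x1 — row 1: 8/(3/2) = 16/3; row 2: entry -2 ≤ 0. Minimum is 16/3 at row 1 (x3 leaves); pivot element 3/2.
Divide row 1 by 3/2; eliminate column x1 from the other rows.
After both pivots, the entry at constraint row 2, column s1 is -1/3.

-1/3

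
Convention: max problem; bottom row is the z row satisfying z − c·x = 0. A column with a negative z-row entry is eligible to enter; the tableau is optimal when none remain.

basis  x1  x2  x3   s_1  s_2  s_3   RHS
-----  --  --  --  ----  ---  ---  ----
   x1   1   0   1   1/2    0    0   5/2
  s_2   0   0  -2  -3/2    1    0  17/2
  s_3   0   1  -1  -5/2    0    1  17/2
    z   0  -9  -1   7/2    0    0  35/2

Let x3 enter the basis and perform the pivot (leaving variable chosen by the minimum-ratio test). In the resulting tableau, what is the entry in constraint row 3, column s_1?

Ratio test on column x3 — row 1: (5/2)/1 = 5/2; row 2: entry -2 ≤ 0; row 3: entry -1 ≤ 0. Minimum is 5/2 at row 1 (x1 leaves); pivot element 1.
Divide row 1 by 1; eliminate column x3 from the other rows.
Row 3 update in column s_1: -5/2 − (-1)·(1/2) = -2.

-2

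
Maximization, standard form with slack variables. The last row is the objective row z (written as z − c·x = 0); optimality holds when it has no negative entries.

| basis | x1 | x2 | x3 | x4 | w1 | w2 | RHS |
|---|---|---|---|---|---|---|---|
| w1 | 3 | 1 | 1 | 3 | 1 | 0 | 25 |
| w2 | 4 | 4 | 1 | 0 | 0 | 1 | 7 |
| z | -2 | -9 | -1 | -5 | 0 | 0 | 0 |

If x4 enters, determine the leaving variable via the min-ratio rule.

w1

Column x4 entries and ratios — w1: 25/3 = 25/3; w2: 0 ≤ 0, skip.
Smallest ratio is 25/3 in the row of w1, so w1 leaves.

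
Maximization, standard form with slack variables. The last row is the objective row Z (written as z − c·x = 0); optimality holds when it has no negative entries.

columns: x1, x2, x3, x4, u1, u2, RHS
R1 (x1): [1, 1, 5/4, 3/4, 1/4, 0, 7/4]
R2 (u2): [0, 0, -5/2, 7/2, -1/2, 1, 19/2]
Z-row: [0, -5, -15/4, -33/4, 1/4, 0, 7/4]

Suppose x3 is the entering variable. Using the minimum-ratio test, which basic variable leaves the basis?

Column x3 entries and ratios — x1: (7/4)/(5/4) = 7/5; u2: -5/2 ≤ 0, skip.
Smallest ratio is 7/5 in the row of x1, so x1 leaves.

x1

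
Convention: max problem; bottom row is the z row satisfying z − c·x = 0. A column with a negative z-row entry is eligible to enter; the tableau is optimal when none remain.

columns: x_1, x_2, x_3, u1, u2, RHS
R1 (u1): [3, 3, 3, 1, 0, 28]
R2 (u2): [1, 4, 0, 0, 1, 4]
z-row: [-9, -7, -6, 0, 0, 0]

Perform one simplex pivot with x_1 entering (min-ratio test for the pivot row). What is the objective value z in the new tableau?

36

Ratio test on column x_1 — row 1: 28/3 = 28/3; row 2: 4/1 = 4. Minimum is 4 at row 2 (u2 leaves); pivot element 1.
Pivot on row 2; the z-row RHS becomes 0 − (-9)·4 = 36.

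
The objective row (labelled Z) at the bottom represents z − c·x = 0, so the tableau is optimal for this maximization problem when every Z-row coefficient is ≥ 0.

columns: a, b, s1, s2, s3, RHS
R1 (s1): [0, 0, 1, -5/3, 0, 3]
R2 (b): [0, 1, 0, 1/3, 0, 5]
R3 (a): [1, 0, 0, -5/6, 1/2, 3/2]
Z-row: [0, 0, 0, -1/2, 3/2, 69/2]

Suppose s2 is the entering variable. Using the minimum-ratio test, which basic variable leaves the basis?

Column s2 entries and ratios — s1: -5/3 ≤ 0, skip; b: 5/(1/3) = 15; a: -5/6 ≤ 0, skip.
Smallest ratio is 15 in the row of b, so b leaves.

b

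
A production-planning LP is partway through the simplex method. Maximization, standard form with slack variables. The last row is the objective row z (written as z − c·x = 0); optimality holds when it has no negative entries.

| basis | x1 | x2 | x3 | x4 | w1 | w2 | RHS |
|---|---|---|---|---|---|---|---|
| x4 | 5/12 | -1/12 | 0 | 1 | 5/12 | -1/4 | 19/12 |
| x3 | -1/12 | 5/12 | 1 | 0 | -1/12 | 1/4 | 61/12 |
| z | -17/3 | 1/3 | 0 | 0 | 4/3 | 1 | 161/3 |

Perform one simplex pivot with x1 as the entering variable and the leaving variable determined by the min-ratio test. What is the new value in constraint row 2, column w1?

Ratio test on column x1 — row 1: (19/12)/(5/12) = 19/5; row 2: entry -1/12 ≤ 0. Minimum is 19/5 at row 1 (x4 leaves); pivot element 5/12.
Divide row 1 by 5/12; eliminate column x1 from the other rows.
Row 2 update in column w1: -1/12 − (-1/12)·1 = 0.

0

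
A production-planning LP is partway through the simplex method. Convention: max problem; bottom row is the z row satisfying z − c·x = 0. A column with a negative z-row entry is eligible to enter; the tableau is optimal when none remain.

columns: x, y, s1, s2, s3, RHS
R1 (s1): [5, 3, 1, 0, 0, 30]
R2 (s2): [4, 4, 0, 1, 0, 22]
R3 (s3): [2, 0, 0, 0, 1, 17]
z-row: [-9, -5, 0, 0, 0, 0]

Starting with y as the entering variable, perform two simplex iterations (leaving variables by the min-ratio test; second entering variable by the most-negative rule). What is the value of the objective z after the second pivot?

Ratio test on column y — row 1: 30/3 = 10; row 2: 22/4 = 11/2; row 3: entry 0 ≤ 0. Minimum is 11/2 at row 2 (s2 leaves); pivot element 4.
Pivot on row 2; the z-row RHS becomes 0 − (-5)·(11/2) = 55/2.
Next entering variable (most negative z-row entry -4): x.
Ratio test on column x — row 1: (27/2)/2 = 27/4; row 2: (11/2)/1 = 11/2; row 3: 17/2 = 17/2. Minimum is 11/2 at row 2 (y leaves); pivot element 1.
After the second pivot the z-row RHS is 55/2 − (-4)·(11/2) = 99/2.

99/2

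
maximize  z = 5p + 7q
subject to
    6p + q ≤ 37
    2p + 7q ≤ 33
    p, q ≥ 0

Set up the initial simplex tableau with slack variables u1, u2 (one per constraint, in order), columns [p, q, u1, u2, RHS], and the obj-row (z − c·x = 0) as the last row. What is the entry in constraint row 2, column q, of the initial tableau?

Constraint 2 has coefficient 7 on q.

7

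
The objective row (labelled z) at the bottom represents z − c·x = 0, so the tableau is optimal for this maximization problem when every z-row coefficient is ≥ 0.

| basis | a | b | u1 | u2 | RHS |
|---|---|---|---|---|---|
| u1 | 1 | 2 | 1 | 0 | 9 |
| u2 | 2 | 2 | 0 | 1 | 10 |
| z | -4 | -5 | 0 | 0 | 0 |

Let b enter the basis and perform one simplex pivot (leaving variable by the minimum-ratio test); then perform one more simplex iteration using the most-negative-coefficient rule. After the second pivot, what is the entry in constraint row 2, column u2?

1

Ratio test on column b — row 1: 9/2 = 9/2; row 2: 10/2 = 5. Minimum is 9/2 at row 1 (u1 leaves); pivot element 2.
Divide row 1 by 2; eliminate column b from the other rows.
Second iteration: most negative z-row entry is -3/2 in column a, so a enters.
Ratio test on column a — row 1: (9/2)/(1/2) = 9; row 2: 1/1 = 1. Minimum is 1 at row 2 (u2 leaves); pivot element 1.
Divide row 2 by 1; eliminate column a from the other rows.
After both pivots, the entry at constraint row 2, column u2 is 1.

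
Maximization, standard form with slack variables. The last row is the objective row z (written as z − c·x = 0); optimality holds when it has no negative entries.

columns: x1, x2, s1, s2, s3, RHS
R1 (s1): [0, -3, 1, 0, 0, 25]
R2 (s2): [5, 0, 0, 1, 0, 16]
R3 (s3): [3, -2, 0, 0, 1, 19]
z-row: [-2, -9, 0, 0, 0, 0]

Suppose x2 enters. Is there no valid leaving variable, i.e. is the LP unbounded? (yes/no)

Every constraint-row entry in column x2 is ≤ 0, so increasing x2 is unbounded.

yes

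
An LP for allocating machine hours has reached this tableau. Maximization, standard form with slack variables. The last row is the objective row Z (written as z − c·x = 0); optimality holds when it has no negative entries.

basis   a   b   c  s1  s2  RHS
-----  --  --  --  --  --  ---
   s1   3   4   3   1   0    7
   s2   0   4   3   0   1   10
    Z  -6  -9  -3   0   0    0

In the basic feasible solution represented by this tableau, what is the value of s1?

s1 is basic (row 1); its value is the RHS of that row, 7.

7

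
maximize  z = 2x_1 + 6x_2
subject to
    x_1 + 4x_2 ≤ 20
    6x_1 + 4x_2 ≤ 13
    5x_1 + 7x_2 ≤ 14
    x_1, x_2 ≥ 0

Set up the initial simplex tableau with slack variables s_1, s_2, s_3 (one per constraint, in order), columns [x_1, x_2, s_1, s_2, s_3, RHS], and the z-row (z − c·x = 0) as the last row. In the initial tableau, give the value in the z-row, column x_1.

-2

The z-row carries the negated objective coefficients: the x_1 entry is -2.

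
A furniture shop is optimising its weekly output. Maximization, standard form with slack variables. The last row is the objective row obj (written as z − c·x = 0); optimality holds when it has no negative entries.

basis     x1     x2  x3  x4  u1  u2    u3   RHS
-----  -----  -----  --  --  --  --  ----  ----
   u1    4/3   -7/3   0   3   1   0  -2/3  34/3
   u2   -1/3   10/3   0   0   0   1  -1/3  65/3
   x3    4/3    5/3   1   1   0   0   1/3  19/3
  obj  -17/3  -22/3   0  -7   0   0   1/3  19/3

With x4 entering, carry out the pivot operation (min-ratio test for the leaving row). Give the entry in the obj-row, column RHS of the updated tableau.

Ratio test on column x4 — row 1: (34/3)/3 = 34/9; row 2: entry 0 ≤ 0; row 3: (19/3)/1 = 19/3. Minimum is 34/9 at row 1 (u1 leaves); pivot element 3.
Divide row 1 by 3; eliminate column x4 from the other rows.
obj-row update in column RHS: 19/3 − (-7)·(34/9) = 295/9.

295/9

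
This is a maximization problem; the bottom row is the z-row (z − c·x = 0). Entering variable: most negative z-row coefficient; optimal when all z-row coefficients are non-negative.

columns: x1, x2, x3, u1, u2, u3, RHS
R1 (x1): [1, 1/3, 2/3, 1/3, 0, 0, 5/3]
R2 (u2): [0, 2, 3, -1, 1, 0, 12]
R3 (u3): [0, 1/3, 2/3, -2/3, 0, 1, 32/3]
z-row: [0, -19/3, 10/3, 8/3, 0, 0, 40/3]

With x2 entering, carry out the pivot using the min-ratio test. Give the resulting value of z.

Ratio test on column x2 — row 1: (5/3)/(1/3) = 5; row 2: 12/2 = 6; row 3: (32/3)/(1/3) = 32. Minimum is 5 at row 1 (x1 leaves); pivot element 1/3.
Pivot on row 1; the z-row RHS becomes 40/3 − (-19/3)·5 = 45.

45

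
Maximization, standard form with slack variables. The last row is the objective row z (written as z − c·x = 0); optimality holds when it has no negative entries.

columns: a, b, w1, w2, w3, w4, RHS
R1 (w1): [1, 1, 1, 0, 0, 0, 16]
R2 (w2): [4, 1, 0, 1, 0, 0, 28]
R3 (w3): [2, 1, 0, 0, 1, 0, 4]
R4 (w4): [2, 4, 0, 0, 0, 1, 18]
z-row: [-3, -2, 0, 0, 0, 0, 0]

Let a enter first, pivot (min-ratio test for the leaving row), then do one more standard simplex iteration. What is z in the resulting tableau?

8

Ratio test on column a — row 1: 16/1 = 16; row 2: 28/4 = 7; row 3: 4/2 = 2; row 4: 18/2 = 9. Minimum is 2 at row 3 (w3 leaves); pivot element 2.
Pivot on row 3; the z-row RHS becomes 0 − (-3)·2 = 6.
Next entering variable (most negative z-row entry -1/2): b.
Ratio test on column b — row 1: 14/(1/2) = 28; row 2: entry -1 ≤ 0; row 3: 2/(1/2) = 4; row 4: 14/3 = 14/3. Minimum is 4 at row 3 (a leaves); pivot element 1/2.
After the second pivot the z-row RHS is 6 − (-1/2)·4 = 8.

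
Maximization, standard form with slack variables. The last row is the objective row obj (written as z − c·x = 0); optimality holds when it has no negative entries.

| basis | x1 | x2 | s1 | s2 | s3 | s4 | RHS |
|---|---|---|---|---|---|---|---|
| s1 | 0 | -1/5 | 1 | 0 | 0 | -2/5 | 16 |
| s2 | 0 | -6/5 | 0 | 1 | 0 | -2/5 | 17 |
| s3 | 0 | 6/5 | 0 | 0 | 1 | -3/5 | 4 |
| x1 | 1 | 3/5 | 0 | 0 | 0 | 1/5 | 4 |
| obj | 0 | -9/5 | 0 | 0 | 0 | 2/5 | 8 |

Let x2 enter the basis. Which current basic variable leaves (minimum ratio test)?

s3

Column x2 entries and ratios — s1: -1/5 ≤ 0, skip; s2: -6/5 ≤ 0, skip; s3: 4/(6/5) = 10/3; x1: 4/(3/5) = 20/3.
Smallest ratio is 10/3 in the row of s3, so s3 leaves.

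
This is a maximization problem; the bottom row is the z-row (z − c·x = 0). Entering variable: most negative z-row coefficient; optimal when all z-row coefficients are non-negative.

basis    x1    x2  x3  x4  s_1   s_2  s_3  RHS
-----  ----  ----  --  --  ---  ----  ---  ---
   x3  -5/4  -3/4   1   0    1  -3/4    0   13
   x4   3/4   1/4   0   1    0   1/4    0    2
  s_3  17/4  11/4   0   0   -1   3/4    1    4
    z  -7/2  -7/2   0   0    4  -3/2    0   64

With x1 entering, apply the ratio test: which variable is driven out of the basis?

Column x1 entries and ratios — x3: -5/4 ≤ 0, skip; x4: 2/(3/4) = 8/3; s_3: 4/(17/4) = 16/17.
Smallest ratio is 16/17 in the row of s_3, so s_3 leaves.

s_3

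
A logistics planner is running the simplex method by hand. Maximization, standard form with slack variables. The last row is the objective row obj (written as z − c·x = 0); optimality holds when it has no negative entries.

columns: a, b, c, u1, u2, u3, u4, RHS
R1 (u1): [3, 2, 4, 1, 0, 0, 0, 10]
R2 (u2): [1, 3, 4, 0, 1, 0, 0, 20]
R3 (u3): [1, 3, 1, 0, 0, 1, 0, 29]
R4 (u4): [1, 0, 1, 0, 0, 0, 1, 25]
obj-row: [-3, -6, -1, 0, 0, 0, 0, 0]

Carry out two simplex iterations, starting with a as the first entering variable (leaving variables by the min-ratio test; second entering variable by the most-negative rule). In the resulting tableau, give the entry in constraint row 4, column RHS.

25

Ratio test on column a — row 1: 10/3 = 10/3; row 2: 20/1 = 20; row 3: 29/1 = 29; row 4: 25/1 = 25. Minimum is 10/3 at row 1 (u1 leaves); pivot element 3.
Divide row 1 by 3; eliminate column a from the other rows.
Second iteration: most negative obj-row entry is -4 in column b, so b enters.
Ratio test on column b — row 1: (10/3)/(2/3) = 5; row 2: (50/3)/(7/3) = 50/7; row 3: (77/3)/(7/3) = 11; row 4: entry -2/3 ≤ 0. Minimum is 5 at row 1 (a leaves); pivot element 2/3.
Divide row 1 by 2/3; eliminate column b from the other rows.
After both pivots, the entry at constraint row 4, column RHS is 25.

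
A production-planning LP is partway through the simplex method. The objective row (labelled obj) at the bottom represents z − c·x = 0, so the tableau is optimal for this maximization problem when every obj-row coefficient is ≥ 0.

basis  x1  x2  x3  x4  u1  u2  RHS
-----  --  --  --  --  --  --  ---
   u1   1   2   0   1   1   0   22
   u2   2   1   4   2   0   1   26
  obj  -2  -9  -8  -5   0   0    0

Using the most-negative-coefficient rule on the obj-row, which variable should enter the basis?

x2

Negative obj-row entries: x1: -2, x2: -9, x3: -8, x4: -5.
The most negative is -9 in column x2, so x2 enters.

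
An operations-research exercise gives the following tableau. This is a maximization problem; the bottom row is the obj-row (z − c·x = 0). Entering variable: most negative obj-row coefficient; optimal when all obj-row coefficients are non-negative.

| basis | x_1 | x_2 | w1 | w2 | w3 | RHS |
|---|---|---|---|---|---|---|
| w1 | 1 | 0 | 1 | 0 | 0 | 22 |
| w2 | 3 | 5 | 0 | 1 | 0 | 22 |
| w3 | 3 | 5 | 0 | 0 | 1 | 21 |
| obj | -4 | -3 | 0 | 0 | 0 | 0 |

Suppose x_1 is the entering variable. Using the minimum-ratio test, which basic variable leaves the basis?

Column x_1 entries and ratios — w1: 22/1 = 22; w2: 22/3 = 22/3; w3: 21/3 = 7.
Smallest ratio is 7 in the row of w3, so w3 leaves.

w3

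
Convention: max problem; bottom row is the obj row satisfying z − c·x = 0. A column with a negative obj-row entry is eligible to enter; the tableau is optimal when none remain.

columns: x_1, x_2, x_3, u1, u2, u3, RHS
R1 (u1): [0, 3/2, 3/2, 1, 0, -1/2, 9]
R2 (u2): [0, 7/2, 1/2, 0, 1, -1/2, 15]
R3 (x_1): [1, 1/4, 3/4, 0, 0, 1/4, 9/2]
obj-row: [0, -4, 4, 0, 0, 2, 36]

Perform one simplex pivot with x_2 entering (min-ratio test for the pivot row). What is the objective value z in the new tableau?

372/7

Ratio test on column x_2 — row 1: 9/(3/2) = 6; row 2: 15/(7/2) = 30/7; row 3: (9/2)/(1/4) = 18. Minimum is 30/7 at row 2 (u2 leaves); pivot element 7/2.
Pivot on row 2; the obj-row RHS becomes 36 − (-4)·(30/7) = 372/7.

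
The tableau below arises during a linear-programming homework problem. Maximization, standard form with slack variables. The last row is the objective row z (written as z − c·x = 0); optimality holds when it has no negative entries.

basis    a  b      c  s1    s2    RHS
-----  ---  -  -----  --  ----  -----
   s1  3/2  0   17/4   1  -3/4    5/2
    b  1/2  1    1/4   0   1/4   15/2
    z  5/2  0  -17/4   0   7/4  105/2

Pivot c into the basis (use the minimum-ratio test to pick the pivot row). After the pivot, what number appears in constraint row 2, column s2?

Ratio test on column c — row 1: (5/2)/(17/4) = 10/17; row 2: (15/2)/(1/4) = 30. Minimum is 10/17 at row 1 (s1 leaves); pivot element 17/4.
Divide row 1 by 17/4; eliminate column c from the other rows.
Row 2 update in column s2: 1/4 − (1/4)·(-3/17) = 5/17.

5/17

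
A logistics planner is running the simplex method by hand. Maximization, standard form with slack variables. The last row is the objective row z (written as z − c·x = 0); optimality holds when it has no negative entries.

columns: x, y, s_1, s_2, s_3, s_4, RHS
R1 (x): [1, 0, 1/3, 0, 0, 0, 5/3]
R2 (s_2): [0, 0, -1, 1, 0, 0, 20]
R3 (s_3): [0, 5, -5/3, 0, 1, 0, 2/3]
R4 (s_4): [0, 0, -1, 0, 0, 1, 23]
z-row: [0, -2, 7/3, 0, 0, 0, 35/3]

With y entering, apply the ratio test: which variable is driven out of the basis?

Column y entries and ratios — x: 0 ≤ 0, skip; s_2: 0 ≤ 0, skip; s_3: (2/3)/5 = 2/15; s_4: 0 ≤ 0, skip.
Smallest ratio is 2/15 in the row of s_3, so s_3 leaves.

s_3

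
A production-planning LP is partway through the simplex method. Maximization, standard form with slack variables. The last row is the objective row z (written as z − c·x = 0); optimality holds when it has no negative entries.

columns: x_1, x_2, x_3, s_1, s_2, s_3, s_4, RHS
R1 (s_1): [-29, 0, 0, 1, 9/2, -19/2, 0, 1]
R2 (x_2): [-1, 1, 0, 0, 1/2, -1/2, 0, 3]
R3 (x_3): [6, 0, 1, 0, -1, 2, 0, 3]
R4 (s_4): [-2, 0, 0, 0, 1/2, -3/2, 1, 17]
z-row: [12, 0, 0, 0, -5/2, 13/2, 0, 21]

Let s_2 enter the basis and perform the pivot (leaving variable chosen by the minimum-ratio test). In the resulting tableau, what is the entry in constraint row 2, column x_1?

Ratio test on column s_2 — row 1: 1/(9/2) = 2/9; row 2: 3/(1/2) = 6; row 3: entry -1 ≤ 0; row 4: 17/(1/2) = 34. Minimum is 2/9 at row 1 (s_1 leaves); pivot element 9/2.
Divide row 1 by 9/2; eliminate column s_2 from the other rows.
Row 2 update in column x_1: -1 − (1/2)·(-58/9) = 20/9.

20/9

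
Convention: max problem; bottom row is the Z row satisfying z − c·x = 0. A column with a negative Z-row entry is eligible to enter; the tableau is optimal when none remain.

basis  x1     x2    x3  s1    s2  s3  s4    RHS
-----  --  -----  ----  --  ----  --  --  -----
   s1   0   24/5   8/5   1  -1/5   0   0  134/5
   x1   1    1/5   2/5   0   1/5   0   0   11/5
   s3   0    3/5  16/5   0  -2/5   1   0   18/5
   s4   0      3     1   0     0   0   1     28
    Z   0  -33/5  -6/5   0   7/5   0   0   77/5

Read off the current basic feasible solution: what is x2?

x2 is not in the basis, so in the current basic feasible solution x2 = 0.

0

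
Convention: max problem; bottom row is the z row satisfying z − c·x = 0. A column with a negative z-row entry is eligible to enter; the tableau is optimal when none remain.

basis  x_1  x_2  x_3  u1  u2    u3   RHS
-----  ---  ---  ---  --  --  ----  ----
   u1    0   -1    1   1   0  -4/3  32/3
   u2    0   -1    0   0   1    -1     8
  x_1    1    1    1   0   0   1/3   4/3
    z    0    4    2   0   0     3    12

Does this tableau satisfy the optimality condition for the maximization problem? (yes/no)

yes

Every z-row coefficient is ≥ 0, so the tableau is optimal.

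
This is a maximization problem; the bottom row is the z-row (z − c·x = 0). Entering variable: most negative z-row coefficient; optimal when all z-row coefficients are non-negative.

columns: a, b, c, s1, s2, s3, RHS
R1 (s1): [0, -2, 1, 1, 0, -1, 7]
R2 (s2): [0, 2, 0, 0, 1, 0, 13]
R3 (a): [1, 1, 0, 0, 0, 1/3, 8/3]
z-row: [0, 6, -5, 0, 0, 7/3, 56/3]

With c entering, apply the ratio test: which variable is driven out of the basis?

s1

Column c entries and ratios — s1: 7/1 = 7; s2: 0 ≤ 0, skip; a: 0 ≤ 0, skip.
Smallest ratio is 7 in the row of s1, so s1 leaves.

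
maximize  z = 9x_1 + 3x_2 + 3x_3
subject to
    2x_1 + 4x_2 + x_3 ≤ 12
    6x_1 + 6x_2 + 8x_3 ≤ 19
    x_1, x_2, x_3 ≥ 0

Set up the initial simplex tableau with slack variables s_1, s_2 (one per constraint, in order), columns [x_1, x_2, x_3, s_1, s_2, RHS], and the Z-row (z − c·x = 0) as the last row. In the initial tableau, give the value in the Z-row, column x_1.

The Z-row carries the negated objective coefficients: the x_1 entry is -9.

-9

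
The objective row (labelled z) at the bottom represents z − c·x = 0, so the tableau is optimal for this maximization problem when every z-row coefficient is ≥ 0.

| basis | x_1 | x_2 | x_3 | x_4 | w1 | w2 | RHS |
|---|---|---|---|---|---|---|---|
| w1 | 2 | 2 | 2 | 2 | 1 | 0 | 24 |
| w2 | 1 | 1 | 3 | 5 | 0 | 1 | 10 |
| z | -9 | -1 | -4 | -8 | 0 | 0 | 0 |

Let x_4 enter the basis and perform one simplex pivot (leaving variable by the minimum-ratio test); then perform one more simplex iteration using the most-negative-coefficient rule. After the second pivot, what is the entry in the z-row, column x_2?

8

Ratio test on column x_4 — row 1: 24/2 = 12; row 2: 10/5 = 2. Minimum is 2 at row 2 (w2 leaves); pivot element 5.
Divide row 2 by 5; eliminate column x_4 from the other rows.
Second iteration: most negative z-row entry is -37/5 in column x_1, so x_1 enters.
Ratio test on column x_1 — row 1: 20/(8/5) = 25/2; row 2: 2/(1/5) = 10. Minimum is 10 at row 2 (x_4 leaves); pivot element 1/5.
Divide row 2 by 1/5; eliminate column x_1 from the other rows.
After both pivots, the entry at the z-row, column x_2 is 8.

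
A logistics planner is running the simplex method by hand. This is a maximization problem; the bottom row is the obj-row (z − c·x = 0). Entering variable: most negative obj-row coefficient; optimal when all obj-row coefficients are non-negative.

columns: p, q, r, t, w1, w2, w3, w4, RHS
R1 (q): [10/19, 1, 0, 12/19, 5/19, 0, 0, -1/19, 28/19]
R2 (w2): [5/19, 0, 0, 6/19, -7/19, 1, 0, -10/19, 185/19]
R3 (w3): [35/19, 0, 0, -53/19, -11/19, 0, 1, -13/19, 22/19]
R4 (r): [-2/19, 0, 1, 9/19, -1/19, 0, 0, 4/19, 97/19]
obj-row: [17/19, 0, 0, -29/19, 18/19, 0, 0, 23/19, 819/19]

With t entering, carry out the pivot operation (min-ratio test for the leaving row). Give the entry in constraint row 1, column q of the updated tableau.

Ratio test on column t — row 1: (28/19)/(12/19) = 7/3; row 2: (185/19)/(6/19) = 185/6; row 3: entry -53/19 ≤ 0; row 4: (97/19)/(9/19) = 97/9. Minimum is 7/3 at row 1 (q leaves); pivot element 12/19.
Divide row 1 by 12/19; eliminate column t from the other rows.
In the new row 1, the q entry is the old entry divided by the pivot: 1/(12/19) = 19/12.

19/12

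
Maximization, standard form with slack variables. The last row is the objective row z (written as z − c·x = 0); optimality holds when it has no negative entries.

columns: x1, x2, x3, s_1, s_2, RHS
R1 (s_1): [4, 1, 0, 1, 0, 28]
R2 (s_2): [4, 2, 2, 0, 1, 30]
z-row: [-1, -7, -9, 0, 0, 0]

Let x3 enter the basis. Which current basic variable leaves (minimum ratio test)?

s_2

Column x3 entries and ratios — s_1: 0 ≤ 0, skip; s_2: 30/2 = 15.
Smallest ratio is 15 in the row of s_2, so s_2 leaves.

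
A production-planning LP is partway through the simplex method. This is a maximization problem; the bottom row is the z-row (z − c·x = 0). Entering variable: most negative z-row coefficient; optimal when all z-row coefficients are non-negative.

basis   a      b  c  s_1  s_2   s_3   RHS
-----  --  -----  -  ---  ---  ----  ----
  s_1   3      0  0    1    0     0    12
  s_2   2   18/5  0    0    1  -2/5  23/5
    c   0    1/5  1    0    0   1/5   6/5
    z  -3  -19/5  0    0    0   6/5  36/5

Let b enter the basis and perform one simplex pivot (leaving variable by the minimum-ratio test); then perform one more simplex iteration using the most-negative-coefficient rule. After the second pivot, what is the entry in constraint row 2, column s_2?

Ratio test on column b — row 1: entry 0 ≤ 0; row 2: (23/5)/(18/5) = 23/18; row 3: (6/5)/(1/5) = 6. Minimum is 23/18 at row 2 (s_2 leaves); pivot element 18/5.
Divide row 2 by 18/5; eliminate column b from the other rows.
Second iteration: most negative z-row entry is -8/9 in column a, so a enters.
Ratio test on column a — row 1: 12/3 = 4; row 2: (23/18)/(5/9) = 23/10; row 3: entry -1/9 ≤ 0. Minimum is 23/10 at row 2 (b leaves); pivot element 5/9.
Divide row 2 by 5/9; eliminate column a from the other rows.
After both pivots, the entry at constraint row 2, column s_2 is 1/2.

1/2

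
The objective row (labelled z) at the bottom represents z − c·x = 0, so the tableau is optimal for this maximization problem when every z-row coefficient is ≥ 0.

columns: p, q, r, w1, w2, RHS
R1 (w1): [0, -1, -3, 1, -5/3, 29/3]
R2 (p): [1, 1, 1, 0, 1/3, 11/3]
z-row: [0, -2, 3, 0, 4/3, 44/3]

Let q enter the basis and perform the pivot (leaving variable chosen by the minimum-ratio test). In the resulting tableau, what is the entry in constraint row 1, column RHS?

40/3

Ratio test on column q — row 1: entry -1 ≤ 0; row 2: (11/3)/1 = 11/3. Minimum is 11/3 at row 2 (p leaves); pivot element 1.
Divide row 2 by 1; eliminate column q from the other rows.
Row 1 update in column RHS: 29/3 − (-1)·(11/3) = 40/3.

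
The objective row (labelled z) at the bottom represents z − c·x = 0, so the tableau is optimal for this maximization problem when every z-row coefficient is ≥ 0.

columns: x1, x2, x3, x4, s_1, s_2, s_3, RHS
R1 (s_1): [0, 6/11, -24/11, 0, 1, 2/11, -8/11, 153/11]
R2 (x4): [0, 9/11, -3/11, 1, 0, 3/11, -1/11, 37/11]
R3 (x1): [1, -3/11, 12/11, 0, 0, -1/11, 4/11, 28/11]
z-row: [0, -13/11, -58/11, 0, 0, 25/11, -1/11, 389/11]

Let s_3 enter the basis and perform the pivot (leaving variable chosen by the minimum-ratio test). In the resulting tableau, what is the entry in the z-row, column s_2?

9/4

Ratio test on column s_3 — row 1: entry -8/11 ≤ 0; row 2: entry -1/11 ≤ 0; row 3: (28/11)/(4/11) = 7. Minimum is 7 at row 3 (x1 leaves); pivot element 4/11.
Divide row 3 by 4/11; eliminate column s_3 from the other rows.
z-row update in column s_2: 25/11 − (-1/11)·(-1/4) = 9/4.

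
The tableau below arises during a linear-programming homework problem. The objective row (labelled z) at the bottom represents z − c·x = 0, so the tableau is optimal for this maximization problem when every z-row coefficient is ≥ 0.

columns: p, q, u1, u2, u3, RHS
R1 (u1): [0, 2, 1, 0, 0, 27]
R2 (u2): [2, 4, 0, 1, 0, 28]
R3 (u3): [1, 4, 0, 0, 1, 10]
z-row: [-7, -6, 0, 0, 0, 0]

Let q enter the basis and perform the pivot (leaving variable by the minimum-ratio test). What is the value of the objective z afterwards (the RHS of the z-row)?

Ratio test on column q — row 1: 27/2 = 27/2; row 2: 28/4 = 7; row 3: 10/4 = 5/2. Minimum is 5/2 at row 3 (u3 leaves); pivot element 4.
Pivot on row 3; the z-row RHS becomes 0 − (-6)·(5/2) = 15.

15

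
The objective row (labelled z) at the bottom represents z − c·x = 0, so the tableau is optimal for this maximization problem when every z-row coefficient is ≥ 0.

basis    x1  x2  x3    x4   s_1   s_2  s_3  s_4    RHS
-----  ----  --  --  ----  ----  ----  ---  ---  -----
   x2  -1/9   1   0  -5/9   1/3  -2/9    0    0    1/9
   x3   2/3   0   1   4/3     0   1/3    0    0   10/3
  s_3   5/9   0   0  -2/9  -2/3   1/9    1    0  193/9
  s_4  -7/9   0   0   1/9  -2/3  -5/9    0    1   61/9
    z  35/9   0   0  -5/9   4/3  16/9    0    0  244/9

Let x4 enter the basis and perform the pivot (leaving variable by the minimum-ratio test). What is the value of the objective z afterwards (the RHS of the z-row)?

Ratio test on column x4 — row 1: entry -5/9 ≤ 0; row 2: (10/3)/(4/3) = 5/2; row 3: entry -2/9 ≤ 0; row 4: (61/9)/(1/9) = 61. Minimum is 5/2 at row 2 (x3 leaves); pivot element 4/3.
Pivot on row 2; the z-row RHS becomes 244/9 − (-5/9)·(5/2) = 57/2.

57/2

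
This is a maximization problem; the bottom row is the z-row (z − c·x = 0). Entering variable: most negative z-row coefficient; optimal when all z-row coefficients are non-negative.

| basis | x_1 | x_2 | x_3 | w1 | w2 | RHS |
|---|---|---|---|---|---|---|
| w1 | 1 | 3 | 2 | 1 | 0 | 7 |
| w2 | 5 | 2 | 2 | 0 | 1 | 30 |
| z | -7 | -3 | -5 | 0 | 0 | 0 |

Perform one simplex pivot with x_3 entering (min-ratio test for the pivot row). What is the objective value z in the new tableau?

35/2

Ratio test on column x_3 — row 1: 7/2 = 7/2; row 2: 30/2 = 15. Minimum is 7/2 at row 1 (w1 leaves); pivot element 2.
Pivot on row 1; the z-row RHS becomes 0 − (-5)·(7/2) = 35/2.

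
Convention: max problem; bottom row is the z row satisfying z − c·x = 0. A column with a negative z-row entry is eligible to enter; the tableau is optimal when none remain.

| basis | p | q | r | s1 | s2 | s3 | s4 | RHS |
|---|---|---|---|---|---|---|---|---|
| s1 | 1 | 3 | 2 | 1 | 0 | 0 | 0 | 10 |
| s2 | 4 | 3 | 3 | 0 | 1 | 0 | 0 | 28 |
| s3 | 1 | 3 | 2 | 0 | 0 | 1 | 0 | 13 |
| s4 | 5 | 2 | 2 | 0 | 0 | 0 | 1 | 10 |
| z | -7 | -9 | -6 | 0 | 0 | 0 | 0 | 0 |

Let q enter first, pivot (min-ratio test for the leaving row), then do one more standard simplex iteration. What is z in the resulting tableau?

Ratio test on column q — row 1: 10/3 = 10/3; row 2: 28/3 = 28/3; row 3: 13/3 = 13/3; row 4: 10/2 = 5. Minimum is 10/3 at row 1 (s1 leaves); pivot element 3.
Pivot on row 1; the z-row RHS becomes 0 − (-9)·(10/3) = 30.
Next entering variable (most negative z-row entry -4): p.
Ratio test on column p — row 1: (10/3)/(1/3) = 10; row 2: 18/3 = 6; row 3: entry 0 ≤ 0; row 4: (10/3)/(13/3) = 10/13. Minimum is 10/13 at row 4 (s4 leaves); pivot element 13/3.
After the second pivot the z-row RHS is 30 − (-4)·(10/13) = 430/13.

430/13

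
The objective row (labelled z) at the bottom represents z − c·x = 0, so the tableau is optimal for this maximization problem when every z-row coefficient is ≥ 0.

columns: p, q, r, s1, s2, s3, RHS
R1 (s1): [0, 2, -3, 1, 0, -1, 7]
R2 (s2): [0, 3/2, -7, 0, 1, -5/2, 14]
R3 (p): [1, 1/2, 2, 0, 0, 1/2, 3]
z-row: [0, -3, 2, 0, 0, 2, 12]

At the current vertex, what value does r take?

0

r is not in the basis, so in the current basic feasible solution r = 0.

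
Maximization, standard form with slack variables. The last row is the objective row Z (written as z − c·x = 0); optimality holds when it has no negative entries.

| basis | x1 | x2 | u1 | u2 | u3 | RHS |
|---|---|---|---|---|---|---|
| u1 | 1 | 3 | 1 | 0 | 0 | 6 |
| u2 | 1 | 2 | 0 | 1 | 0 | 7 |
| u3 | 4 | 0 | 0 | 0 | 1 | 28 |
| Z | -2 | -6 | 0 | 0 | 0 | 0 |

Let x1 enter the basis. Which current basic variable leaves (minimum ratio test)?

u1

Column x1 entries and ratios — u1: 6/1 = 6; u2: 7/1 = 7; u3: 28/4 = 7.
Smallest ratio is 6 in the row of u1, so u1 leaves.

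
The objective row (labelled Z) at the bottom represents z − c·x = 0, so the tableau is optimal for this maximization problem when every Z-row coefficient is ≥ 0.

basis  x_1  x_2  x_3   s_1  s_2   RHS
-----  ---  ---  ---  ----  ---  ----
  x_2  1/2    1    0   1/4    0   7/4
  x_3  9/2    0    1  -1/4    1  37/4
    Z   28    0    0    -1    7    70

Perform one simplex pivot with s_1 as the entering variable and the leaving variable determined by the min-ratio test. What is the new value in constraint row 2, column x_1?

Ratio test on column s_1 — row 1: (7/4)/(1/4) = 7; row 2: entry -1/4 ≤ 0. Minimum is 7 at row 1 (x_2 leaves); pivot element 1/4.
Divide row 1 by 1/4; eliminate column s_1 from the other rows.
Row 2 update in column x_1: 9/2 − (-1/4)·2 = 5.

5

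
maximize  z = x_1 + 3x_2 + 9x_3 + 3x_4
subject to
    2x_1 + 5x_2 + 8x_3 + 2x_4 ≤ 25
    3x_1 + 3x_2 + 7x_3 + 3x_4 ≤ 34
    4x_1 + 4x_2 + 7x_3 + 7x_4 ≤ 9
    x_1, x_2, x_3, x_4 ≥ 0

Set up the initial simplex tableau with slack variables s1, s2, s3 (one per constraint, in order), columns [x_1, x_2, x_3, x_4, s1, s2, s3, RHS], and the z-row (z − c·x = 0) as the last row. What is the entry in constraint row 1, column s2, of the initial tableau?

0

Slack s2 belongs to constraint 2; its column is the unit vector e_2, so the entry in row 1 is 0.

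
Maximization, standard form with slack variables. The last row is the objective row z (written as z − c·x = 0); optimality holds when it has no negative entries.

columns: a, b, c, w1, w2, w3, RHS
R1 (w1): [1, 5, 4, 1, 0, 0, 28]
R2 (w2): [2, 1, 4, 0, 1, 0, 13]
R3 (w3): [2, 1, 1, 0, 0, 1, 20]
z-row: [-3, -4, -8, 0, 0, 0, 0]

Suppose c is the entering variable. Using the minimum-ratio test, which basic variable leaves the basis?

w2

Column c entries and ratios — w1: 28/4 = 7; w2: 13/4 = 13/4; w3: 20/1 = 20.
Smallest ratio is 13/4 in the row of w2, so w2 leaves.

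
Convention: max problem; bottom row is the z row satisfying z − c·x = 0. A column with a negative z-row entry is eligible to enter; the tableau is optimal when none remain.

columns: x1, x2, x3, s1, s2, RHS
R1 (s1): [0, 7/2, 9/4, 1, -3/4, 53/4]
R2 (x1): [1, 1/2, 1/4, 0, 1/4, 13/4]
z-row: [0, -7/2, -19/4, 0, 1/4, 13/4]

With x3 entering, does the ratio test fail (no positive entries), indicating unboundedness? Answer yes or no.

Column x3 has positive entries in row(s) 1, 2, so the ratio test bounds it — not unbounded.

no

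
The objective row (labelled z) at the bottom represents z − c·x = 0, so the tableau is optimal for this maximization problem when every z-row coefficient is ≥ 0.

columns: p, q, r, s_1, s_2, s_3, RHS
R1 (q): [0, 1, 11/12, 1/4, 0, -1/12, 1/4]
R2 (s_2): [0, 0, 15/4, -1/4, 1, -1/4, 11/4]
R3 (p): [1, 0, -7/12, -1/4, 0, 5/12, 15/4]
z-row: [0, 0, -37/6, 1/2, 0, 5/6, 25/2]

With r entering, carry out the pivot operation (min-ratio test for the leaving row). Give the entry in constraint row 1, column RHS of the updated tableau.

3/11

Ratio test on column r — row 1: (1/4)/(11/12) = 3/11; row 2: (11/4)/(15/4) = 11/15; row 3: entry -7/12 ≤ 0. Minimum is 3/11 at row 1 (q leaves); pivot element 11/12.
Divide row 1 by 11/12; eliminate column r from the other rows.
In the new row 1, the RHS entry is the old entry divided by the pivot: (1/4)/(11/12) = 3/11.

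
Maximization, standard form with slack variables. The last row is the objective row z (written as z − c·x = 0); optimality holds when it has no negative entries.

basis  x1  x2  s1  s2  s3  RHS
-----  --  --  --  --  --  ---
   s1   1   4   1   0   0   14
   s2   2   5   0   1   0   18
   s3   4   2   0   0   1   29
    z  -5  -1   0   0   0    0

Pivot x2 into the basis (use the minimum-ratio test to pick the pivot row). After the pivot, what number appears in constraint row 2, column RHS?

Ratio test on column x2 — row 1: 14/4 = 7/2; row 2: 18/5 = 18/5; row 3: 29/2 = 29/2. Minimum is 7/2 at row 1 (s1 leaves); pivot element 4.
Divide row 1 by 4; eliminate column x2 from the other rows.
Row 2 update in column RHS: 18 − 5·(7/2) = 1/2.

1/2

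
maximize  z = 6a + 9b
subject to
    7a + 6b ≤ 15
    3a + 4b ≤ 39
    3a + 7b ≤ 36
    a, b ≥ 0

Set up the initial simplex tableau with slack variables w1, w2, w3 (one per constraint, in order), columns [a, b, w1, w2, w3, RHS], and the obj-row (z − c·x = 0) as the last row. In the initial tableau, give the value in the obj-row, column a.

The obj-row carries the negated objective coefficients: the a entry is -6.

-6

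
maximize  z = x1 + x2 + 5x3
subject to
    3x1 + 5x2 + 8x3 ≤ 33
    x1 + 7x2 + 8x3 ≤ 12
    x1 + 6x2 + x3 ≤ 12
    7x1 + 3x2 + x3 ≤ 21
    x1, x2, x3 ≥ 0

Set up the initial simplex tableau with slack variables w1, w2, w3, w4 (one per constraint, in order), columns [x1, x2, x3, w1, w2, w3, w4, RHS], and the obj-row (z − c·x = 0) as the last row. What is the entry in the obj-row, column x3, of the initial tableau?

The obj-row carries the negated objective coefficients: the x3 entry is -5.

-5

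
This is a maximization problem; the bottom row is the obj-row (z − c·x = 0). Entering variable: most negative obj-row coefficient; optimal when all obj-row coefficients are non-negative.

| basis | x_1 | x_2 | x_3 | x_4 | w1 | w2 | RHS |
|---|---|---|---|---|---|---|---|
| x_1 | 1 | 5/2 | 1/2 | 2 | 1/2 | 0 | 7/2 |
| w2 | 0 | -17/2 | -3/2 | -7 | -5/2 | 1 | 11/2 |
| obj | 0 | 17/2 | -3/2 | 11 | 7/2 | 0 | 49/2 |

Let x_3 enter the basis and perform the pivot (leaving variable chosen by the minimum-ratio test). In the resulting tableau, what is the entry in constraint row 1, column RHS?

Ratio test on column x_3 — row 1: (7/2)/(1/2) = 7; row 2: entry -3/2 ≤ 0. Minimum is 7 at row 1 (x_1 leaves); pivot element 1/2.
Divide row 1 by 1/2; eliminate column x_3 from the other rows.
In the new row 1, the RHS entry is the old entry divided by the pivot: (7/2)/(1/2) = 7.

7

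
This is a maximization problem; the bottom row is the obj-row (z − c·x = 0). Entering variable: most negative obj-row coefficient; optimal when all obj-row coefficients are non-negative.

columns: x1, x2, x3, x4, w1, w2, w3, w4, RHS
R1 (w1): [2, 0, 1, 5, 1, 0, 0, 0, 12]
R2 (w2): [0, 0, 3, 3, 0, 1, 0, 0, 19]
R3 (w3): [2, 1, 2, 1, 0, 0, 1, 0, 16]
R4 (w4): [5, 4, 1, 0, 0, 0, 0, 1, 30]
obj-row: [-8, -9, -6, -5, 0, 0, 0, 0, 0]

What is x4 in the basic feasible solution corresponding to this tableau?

x4 is not in the basis, so in the current basic feasible solution x4 = 0.

0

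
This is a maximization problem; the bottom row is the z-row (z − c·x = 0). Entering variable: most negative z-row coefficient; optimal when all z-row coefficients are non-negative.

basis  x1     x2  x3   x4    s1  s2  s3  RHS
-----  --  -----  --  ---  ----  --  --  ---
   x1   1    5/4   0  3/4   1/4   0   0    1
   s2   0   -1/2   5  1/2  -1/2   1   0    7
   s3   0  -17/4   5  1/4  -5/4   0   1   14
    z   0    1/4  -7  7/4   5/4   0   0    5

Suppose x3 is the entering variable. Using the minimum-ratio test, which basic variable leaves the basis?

Column x3 entries and ratios — x1: 0 ≤ 0, skip; s2: 7/5 = 7/5; s3: 14/5 = 14/5.
Smallest ratio is 7/5 in the row of s2, so s2 leaves.

s2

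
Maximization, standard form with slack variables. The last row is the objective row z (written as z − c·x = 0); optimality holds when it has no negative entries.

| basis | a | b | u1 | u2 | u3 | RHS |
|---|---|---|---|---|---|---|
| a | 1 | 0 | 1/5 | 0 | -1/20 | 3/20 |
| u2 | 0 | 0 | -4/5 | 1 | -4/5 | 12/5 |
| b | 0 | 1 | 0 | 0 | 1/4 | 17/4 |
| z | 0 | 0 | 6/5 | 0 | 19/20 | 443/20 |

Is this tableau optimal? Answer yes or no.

yes

Every z-row coefficient is ≥ 0, so the tableau is optimal.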